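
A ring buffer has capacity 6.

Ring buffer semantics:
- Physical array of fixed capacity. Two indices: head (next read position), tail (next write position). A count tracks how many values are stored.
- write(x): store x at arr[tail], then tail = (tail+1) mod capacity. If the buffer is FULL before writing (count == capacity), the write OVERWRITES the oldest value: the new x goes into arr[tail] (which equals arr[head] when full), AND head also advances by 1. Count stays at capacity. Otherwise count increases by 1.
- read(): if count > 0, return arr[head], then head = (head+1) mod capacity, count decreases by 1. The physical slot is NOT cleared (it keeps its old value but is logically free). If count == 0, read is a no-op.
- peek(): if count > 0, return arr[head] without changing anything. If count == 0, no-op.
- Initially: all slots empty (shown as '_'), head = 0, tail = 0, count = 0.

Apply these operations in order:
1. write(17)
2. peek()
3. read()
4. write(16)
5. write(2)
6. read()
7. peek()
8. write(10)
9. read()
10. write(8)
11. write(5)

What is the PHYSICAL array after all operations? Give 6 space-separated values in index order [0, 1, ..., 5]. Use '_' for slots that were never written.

Answer: 17 16 2 10 8 5

Derivation:
After op 1 (write(17)): arr=[17 _ _ _ _ _] head=0 tail=1 count=1
After op 2 (peek()): arr=[17 _ _ _ _ _] head=0 tail=1 count=1
After op 3 (read()): arr=[17 _ _ _ _ _] head=1 tail=1 count=0
After op 4 (write(16)): arr=[17 16 _ _ _ _] head=1 tail=2 count=1
After op 5 (write(2)): arr=[17 16 2 _ _ _] head=1 tail=3 count=2
After op 6 (read()): arr=[17 16 2 _ _ _] head=2 tail=3 count=1
After op 7 (peek()): arr=[17 16 2 _ _ _] head=2 tail=3 count=1
After op 8 (write(10)): arr=[17 16 2 10 _ _] head=2 tail=4 count=2
After op 9 (read()): arr=[17 16 2 10 _ _] head=3 tail=4 count=1
After op 10 (write(8)): arr=[17 16 2 10 8 _] head=3 tail=5 count=2
After op 11 (write(5)): arr=[17 16 2 10 8 5] head=3 tail=0 count=3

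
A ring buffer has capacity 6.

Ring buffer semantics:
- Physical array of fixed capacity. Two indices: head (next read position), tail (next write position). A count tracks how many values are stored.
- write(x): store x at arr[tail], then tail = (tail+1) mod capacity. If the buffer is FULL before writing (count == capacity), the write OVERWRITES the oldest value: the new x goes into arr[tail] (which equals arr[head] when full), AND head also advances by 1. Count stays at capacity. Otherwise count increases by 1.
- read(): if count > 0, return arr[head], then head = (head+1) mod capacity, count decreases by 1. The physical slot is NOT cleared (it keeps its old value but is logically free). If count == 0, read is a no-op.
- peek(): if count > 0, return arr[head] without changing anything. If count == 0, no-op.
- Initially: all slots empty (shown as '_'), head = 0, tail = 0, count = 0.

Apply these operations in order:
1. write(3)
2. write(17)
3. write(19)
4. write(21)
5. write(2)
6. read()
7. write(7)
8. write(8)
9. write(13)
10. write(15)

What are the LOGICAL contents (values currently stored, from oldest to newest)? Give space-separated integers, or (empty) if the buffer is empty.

Answer: 21 2 7 8 13 15

Derivation:
After op 1 (write(3)): arr=[3 _ _ _ _ _] head=0 tail=1 count=1
After op 2 (write(17)): arr=[3 17 _ _ _ _] head=0 tail=2 count=2
After op 3 (write(19)): arr=[3 17 19 _ _ _] head=0 tail=3 count=3
After op 4 (write(21)): arr=[3 17 19 21 _ _] head=0 tail=4 count=4
After op 5 (write(2)): arr=[3 17 19 21 2 _] head=0 tail=5 count=5
After op 6 (read()): arr=[3 17 19 21 2 _] head=1 tail=5 count=4
After op 7 (write(7)): arr=[3 17 19 21 2 7] head=1 tail=0 count=5
After op 8 (write(8)): arr=[8 17 19 21 2 7] head=1 tail=1 count=6
After op 9 (write(13)): arr=[8 13 19 21 2 7] head=2 tail=2 count=6
After op 10 (write(15)): arr=[8 13 15 21 2 7] head=3 tail=3 count=6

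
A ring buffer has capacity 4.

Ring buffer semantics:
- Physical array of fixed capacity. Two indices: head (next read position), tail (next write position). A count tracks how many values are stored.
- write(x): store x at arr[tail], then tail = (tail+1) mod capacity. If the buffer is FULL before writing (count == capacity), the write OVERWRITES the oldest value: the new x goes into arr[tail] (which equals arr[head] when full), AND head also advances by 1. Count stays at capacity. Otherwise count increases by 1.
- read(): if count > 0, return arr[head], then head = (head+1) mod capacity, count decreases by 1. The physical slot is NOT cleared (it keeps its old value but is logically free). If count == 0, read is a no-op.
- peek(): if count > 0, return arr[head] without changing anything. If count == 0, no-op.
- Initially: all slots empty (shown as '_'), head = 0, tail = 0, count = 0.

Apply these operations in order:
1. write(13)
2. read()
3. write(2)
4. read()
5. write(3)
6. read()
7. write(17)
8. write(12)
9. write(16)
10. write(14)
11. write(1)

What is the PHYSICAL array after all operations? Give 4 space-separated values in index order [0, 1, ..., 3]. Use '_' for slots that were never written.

Answer: 12 16 14 1

Derivation:
After op 1 (write(13)): arr=[13 _ _ _] head=0 tail=1 count=1
After op 2 (read()): arr=[13 _ _ _] head=1 tail=1 count=0
After op 3 (write(2)): arr=[13 2 _ _] head=1 tail=2 count=1
After op 4 (read()): arr=[13 2 _ _] head=2 tail=2 count=0
After op 5 (write(3)): arr=[13 2 3 _] head=2 tail=3 count=1
After op 6 (read()): arr=[13 2 3 _] head=3 tail=3 count=0
After op 7 (write(17)): arr=[13 2 3 17] head=3 tail=0 count=1
After op 8 (write(12)): arr=[12 2 3 17] head=3 tail=1 count=2
After op 9 (write(16)): arr=[12 16 3 17] head=3 tail=2 count=3
After op 10 (write(14)): arr=[12 16 14 17] head=3 tail=3 count=4
After op 11 (write(1)): arr=[12 16 14 1] head=0 tail=0 count=4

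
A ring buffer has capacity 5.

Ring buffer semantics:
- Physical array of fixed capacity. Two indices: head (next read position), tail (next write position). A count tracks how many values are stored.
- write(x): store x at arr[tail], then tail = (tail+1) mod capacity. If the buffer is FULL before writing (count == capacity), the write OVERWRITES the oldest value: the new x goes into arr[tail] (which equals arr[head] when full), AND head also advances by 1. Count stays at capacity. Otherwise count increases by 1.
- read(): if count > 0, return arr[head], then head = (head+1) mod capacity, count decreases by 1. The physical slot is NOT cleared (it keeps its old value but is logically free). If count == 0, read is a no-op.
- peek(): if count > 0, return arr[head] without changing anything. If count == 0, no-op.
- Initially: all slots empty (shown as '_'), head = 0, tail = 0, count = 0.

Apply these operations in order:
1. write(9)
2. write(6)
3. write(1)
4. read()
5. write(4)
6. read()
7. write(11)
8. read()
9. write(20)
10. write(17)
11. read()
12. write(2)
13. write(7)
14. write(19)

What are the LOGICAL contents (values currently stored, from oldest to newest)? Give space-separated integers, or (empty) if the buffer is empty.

After op 1 (write(9)): arr=[9 _ _ _ _] head=0 tail=1 count=1
After op 2 (write(6)): arr=[9 6 _ _ _] head=0 tail=2 count=2
After op 3 (write(1)): arr=[9 6 1 _ _] head=0 tail=3 count=3
After op 4 (read()): arr=[9 6 1 _ _] head=1 tail=3 count=2
After op 5 (write(4)): arr=[9 6 1 4 _] head=1 tail=4 count=3
After op 6 (read()): arr=[9 6 1 4 _] head=2 tail=4 count=2
After op 7 (write(11)): arr=[9 6 1 4 11] head=2 tail=0 count=3
After op 8 (read()): arr=[9 6 1 4 11] head=3 tail=0 count=2
After op 9 (write(20)): arr=[20 6 1 4 11] head=3 tail=1 count=3
After op 10 (write(17)): arr=[20 17 1 4 11] head=3 tail=2 count=4
After op 11 (read()): arr=[20 17 1 4 11] head=4 tail=2 count=3
After op 12 (write(2)): arr=[20 17 2 4 11] head=4 tail=3 count=4
After op 13 (write(7)): arr=[20 17 2 7 11] head=4 tail=4 count=5
After op 14 (write(19)): arr=[20 17 2 7 19] head=0 tail=0 count=5

Answer: 20 17 2 7 19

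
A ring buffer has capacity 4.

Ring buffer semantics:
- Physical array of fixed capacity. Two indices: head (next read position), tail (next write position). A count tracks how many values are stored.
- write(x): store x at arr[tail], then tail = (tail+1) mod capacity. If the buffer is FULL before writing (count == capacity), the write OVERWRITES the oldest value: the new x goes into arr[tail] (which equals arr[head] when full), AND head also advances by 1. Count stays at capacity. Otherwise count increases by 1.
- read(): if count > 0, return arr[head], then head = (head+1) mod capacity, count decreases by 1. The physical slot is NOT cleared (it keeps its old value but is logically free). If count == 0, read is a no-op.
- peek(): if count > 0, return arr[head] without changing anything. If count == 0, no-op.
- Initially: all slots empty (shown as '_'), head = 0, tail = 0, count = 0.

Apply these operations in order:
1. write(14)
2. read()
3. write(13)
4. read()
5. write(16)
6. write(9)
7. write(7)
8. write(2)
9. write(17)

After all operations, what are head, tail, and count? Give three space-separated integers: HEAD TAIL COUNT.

Answer: 3 3 4

Derivation:
After op 1 (write(14)): arr=[14 _ _ _] head=0 tail=1 count=1
After op 2 (read()): arr=[14 _ _ _] head=1 tail=1 count=0
After op 3 (write(13)): arr=[14 13 _ _] head=1 tail=2 count=1
After op 4 (read()): arr=[14 13 _ _] head=2 tail=2 count=0
After op 5 (write(16)): arr=[14 13 16 _] head=2 tail=3 count=1
After op 6 (write(9)): arr=[14 13 16 9] head=2 tail=0 count=2
After op 7 (write(7)): arr=[7 13 16 9] head=2 tail=1 count=3
After op 8 (write(2)): arr=[7 2 16 9] head=2 tail=2 count=4
After op 9 (write(17)): arr=[7 2 17 9] head=3 tail=3 count=4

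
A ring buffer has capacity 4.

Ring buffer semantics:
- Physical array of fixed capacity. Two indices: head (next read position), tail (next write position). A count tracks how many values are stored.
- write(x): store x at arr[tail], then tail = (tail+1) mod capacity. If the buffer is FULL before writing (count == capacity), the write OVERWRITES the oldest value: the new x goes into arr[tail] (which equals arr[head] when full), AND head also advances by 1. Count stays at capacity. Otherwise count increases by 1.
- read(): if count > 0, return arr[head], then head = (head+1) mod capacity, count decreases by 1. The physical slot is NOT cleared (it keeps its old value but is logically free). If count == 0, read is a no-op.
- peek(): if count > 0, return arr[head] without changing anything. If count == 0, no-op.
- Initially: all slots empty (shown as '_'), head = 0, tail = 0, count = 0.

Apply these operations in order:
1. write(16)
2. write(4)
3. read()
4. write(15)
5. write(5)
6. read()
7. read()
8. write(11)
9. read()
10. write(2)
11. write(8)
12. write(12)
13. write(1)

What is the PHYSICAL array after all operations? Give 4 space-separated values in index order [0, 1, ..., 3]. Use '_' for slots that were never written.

After op 1 (write(16)): arr=[16 _ _ _] head=0 tail=1 count=1
After op 2 (write(4)): arr=[16 4 _ _] head=0 tail=2 count=2
After op 3 (read()): arr=[16 4 _ _] head=1 tail=2 count=1
After op 4 (write(15)): arr=[16 4 15 _] head=1 tail=3 count=2
After op 5 (write(5)): arr=[16 4 15 5] head=1 tail=0 count=3
After op 6 (read()): arr=[16 4 15 5] head=2 tail=0 count=2
After op 7 (read()): arr=[16 4 15 5] head=3 tail=0 count=1
After op 8 (write(11)): arr=[11 4 15 5] head=3 tail=1 count=2
After op 9 (read()): arr=[11 4 15 5] head=0 tail=1 count=1
After op 10 (write(2)): arr=[11 2 15 5] head=0 tail=2 count=2
After op 11 (write(8)): arr=[11 2 8 5] head=0 tail=3 count=3
After op 12 (write(12)): arr=[11 2 8 12] head=0 tail=0 count=4
After op 13 (write(1)): arr=[1 2 8 12] head=1 tail=1 count=4

Answer: 1 2 8 12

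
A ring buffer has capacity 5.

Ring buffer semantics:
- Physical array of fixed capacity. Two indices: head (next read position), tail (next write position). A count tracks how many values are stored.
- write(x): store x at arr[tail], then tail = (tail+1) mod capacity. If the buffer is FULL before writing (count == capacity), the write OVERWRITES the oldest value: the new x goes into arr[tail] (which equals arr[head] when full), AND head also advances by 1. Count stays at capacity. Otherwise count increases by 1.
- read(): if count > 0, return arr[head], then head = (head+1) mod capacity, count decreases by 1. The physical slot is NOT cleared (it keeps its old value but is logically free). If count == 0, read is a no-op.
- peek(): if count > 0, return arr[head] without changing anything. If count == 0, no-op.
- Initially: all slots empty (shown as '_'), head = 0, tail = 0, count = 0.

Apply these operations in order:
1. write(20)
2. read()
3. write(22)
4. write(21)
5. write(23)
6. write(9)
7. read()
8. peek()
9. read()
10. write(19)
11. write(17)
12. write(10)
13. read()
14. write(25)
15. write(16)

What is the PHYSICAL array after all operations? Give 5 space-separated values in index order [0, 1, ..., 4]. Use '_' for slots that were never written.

Answer: 19 17 10 25 16

Derivation:
After op 1 (write(20)): arr=[20 _ _ _ _] head=0 tail=1 count=1
After op 2 (read()): arr=[20 _ _ _ _] head=1 tail=1 count=0
After op 3 (write(22)): arr=[20 22 _ _ _] head=1 tail=2 count=1
After op 4 (write(21)): arr=[20 22 21 _ _] head=1 tail=3 count=2
After op 5 (write(23)): arr=[20 22 21 23 _] head=1 tail=4 count=3
After op 6 (write(9)): arr=[20 22 21 23 9] head=1 tail=0 count=4
After op 7 (read()): arr=[20 22 21 23 9] head=2 tail=0 count=3
After op 8 (peek()): arr=[20 22 21 23 9] head=2 tail=0 count=3
After op 9 (read()): arr=[20 22 21 23 9] head=3 tail=0 count=2
After op 10 (write(19)): arr=[19 22 21 23 9] head=3 tail=1 count=3
After op 11 (write(17)): arr=[19 17 21 23 9] head=3 tail=2 count=4
After op 12 (write(10)): arr=[19 17 10 23 9] head=3 tail=3 count=5
After op 13 (read()): arr=[19 17 10 23 9] head=4 tail=3 count=4
After op 14 (write(25)): arr=[19 17 10 25 9] head=4 tail=4 count=5
After op 15 (write(16)): arr=[19 17 10 25 16] head=0 tail=0 count=5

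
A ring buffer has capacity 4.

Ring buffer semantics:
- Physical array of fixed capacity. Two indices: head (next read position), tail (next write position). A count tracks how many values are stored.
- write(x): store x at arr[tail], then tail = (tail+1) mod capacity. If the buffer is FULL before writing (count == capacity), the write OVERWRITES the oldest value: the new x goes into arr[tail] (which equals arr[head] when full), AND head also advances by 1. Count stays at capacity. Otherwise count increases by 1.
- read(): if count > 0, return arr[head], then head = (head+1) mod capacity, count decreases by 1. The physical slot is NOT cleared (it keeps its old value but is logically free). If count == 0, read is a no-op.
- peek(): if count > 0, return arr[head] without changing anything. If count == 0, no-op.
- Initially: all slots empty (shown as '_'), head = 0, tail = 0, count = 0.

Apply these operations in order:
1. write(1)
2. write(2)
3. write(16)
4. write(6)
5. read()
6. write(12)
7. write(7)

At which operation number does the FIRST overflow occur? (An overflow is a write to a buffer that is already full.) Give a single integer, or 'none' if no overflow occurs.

After op 1 (write(1)): arr=[1 _ _ _] head=0 tail=1 count=1
After op 2 (write(2)): arr=[1 2 _ _] head=0 tail=2 count=2
After op 3 (write(16)): arr=[1 2 16 _] head=0 tail=3 count=3
After op 4 (write(6)): arr=[1 2 16 6] head=0 tail=0 count=4
After op 5 (read()): arr=[1 2 16 6] head=1 tail=0 count=3
After op 6 (write(12)): arr=[12 2 16 6] head=1 tail=1 count=4
After op 7 (write(7)): arr=[12 7 16 6] head=2 tail=2 count=4

Answer: 7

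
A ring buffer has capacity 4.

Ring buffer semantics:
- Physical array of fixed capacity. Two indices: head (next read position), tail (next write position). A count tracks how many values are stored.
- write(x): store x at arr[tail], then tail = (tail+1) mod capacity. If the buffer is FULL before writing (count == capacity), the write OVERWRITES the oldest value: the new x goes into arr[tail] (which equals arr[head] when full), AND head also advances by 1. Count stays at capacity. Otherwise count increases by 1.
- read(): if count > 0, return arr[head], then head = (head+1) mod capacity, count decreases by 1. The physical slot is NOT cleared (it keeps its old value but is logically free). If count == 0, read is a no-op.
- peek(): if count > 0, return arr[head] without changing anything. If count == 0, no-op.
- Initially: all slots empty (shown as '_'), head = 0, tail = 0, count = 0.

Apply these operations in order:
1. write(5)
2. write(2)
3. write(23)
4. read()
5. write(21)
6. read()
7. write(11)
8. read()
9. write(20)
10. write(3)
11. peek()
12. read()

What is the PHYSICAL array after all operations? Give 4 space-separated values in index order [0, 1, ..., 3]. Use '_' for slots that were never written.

Answer: 11 20 3 21

Derivation:
After op 1 (write(5)): arr=[5 _ _ _] head=0 tail=1 count=1
After op 2 (write(2)): arr=[5 2 _ _] head=0 tail=2 count=2
After op 3 (write(23)): arr=[5 2 23 _] head=0 tail=3 count=3
After op 4 (read()): arr=[5 2 23 _] head=1 tail=3 count=2
After op 5 (write(21)): arr=[5 2 23 21] head=1 tail=0 count=3
After op 6 (read()): arr=[5 2 23 21] head=2 tail=0 count=2
After op 7 (write(11)): arr=[11 2 23 21] head=2 tail=1 count=3
After op 8 (read()): arr=[11 2 23 21] head=3 tail=1 count=2
After op 9 (write(20)): arr=[11 20 23 21] head=3 tail=2 count=3
After op 10 (write(3)): arr=[11 20 3 21] head=3 tail=3 count=4
After op 11 (peek()): arr=[11 20 3 21] head=3 tail=3 count=4
After op 12 (read()): arr=[11 20 3 21] head=0 tail=3 count=3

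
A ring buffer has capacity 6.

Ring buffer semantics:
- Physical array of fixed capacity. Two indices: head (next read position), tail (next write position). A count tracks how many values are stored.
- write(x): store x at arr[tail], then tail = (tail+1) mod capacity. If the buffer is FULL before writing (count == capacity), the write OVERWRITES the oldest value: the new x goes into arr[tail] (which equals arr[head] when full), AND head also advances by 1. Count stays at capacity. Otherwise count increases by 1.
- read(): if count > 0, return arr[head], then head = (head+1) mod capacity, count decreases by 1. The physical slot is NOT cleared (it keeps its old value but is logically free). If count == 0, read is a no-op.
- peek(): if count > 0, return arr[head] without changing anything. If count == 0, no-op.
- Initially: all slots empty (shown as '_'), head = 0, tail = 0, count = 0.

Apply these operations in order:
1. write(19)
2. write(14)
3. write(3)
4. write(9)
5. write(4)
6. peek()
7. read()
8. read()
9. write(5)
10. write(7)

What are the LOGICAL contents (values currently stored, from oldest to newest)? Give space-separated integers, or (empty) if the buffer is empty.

Answer: 3 9 4 5 7

Derivation:
After op 1 (write(19)): arr=[19 _ _ _ _ _] head=0 tail=1 count=1
After op 2 (write(14)): arr=[19 14 _ _ _ _] head=0 tail=2 count=2
After op 3 (write(3)): arr=[19 14 3 _ _ _] head=0 tail=3 count=3
After op 4 (write(9)): arr=[19 14 3 9 _ _] head=0 tail=4 count=4
After op 5 (write(4)): arr=[19 14 3 9 4 _] head=0 tail=5 count=5
After op 6 (peek()): arr=[19 14 3 9 4 _] head=0 tail=5 count=5
After op 7 (read()): arr=[19 14 3 9 4 _] head=1 tail=5 count=4
After op 8 (read()): arr=[19 14 3 9 4 _] head=2 tail=5 count=3
After op 9 (write(5)): arr=[19 14 3 9 4 5] head=2 tail=0 count=4
After op 10 (write(7)): arr=[7 14 3 9 4 5] head=2 tail=1 count=5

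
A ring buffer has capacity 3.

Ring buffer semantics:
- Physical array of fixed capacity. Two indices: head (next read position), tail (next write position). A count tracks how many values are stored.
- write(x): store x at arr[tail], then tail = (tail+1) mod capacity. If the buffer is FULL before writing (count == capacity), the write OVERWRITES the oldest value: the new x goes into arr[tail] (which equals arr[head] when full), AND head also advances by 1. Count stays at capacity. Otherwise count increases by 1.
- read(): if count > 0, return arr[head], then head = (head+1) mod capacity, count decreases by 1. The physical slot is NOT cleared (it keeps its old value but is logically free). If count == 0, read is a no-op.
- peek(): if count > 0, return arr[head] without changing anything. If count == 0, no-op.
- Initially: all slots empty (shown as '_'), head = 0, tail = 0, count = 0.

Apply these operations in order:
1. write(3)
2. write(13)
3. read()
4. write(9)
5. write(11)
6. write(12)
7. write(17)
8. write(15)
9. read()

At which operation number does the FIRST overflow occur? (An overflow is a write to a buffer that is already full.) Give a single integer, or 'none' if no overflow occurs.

After op 1 (write(3)): arr=[3 _ _] head=0 tail=1 count=1
After op 2 (write(13)): arr=[3 13 _] head=0 tail=2 count=2
After op 3 (read()): arr=[3 13 _] head=1 tail=2 count=1
After op 4 (write(9)): arr=[3 13 9] head=1 tail=0 count=2
After op 5 (write(11)): arr=[11 13 9] head=1 tail=1 count=3
After op 6 (write(12)): arr=[11 12 9] head=2 tail=2 count=3
After op 7 (write(17)): arr=[11 12 17] head=0 tail=0 count=3
After op 8 (write(15)): arr=[15 12 17] head=1 tail=1 count=3
After op 9 (read()): arr=[15 12 17] head=2 tail=1 count=2

Answer: 6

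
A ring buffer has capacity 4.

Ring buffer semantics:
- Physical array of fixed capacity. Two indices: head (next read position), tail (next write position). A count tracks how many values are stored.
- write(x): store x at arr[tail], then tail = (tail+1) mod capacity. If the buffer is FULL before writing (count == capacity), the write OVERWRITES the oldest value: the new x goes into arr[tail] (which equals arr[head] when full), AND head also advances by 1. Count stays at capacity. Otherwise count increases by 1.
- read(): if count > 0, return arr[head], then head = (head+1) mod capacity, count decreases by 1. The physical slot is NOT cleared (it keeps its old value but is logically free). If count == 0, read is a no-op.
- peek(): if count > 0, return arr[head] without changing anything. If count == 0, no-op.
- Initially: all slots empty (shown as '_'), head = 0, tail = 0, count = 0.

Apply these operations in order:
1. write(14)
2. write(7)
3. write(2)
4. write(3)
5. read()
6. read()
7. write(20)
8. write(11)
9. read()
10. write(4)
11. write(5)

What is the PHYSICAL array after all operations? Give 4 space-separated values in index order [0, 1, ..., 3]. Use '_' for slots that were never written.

Answer: 20 11 4 5

Derivation:
After op 1 (write(14)): arr=[14 _ _ _] head=0 tail=1 count=1
After op 2 (write(7)): arr=[14 7 _ _] head=0 tail=2 count=2
After op 3 (write(2)): arr=[14 7 2 _] head=0 tail=3 count=3
After op 4 (write(3)): arr=[14 7 2 3] head=0 tail=0 count=4
After op 5 (read()): arr=[14 7 2 3] head=1 tail=0 count=3
After op 6 (read()): arr=[14 7 2 3] head=2 tail=0 count=2
After op 7 (write(20)): arr=[20 7 2 3] head=2 tail=1 count=3
After op 8 (write(11)): arr=[20 11 2 3] head=2 tail=2 count=4
After op 9 (read()): arr=[20 11 2 3] head=3 tail=2 count=3
After op 10 (write(4)): arr=[20 11 4 3] head=3 tail=3 count=4
After op 11 (write(5)): arr=[20 11 4 5] head=0 tail=0 count=4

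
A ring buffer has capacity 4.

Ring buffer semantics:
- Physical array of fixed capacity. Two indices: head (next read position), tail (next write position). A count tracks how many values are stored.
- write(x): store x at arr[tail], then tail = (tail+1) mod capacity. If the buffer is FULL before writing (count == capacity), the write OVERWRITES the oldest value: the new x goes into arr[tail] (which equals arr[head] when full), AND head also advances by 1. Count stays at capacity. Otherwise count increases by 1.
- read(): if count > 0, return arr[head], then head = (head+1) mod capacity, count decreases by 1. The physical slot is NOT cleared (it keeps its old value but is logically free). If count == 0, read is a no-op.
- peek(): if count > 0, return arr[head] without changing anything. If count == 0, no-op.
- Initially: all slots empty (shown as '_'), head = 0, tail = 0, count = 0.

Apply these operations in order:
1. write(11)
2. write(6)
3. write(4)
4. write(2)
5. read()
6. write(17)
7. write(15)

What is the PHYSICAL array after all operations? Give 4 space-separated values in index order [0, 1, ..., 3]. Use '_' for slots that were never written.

Answer: 17 15 4 2

Derivation:
After op 1 (write(11)): arr=[11 _ _ _] head=0 tail=1 count=1
After op 2 (write(6)): arr=[11 6 _ _] head=0 tail=2 count=2
After op 3 (write(4)): arr=[11 6 4 _] head=0 tail=3 count=3
After op 4 (write(2)): arr=[11 6 4 2] head=0 tail=0 count=4
After op 5 (read()): arr=[11 6 4 2] head=1 tail=0 count=3
After op 6 (write(17)): arr=[17 6 4 2] head=1 tail=1 count=4
After op 7 (write(15)): arr=[17 15 4 2] head=2 tail=2 count=4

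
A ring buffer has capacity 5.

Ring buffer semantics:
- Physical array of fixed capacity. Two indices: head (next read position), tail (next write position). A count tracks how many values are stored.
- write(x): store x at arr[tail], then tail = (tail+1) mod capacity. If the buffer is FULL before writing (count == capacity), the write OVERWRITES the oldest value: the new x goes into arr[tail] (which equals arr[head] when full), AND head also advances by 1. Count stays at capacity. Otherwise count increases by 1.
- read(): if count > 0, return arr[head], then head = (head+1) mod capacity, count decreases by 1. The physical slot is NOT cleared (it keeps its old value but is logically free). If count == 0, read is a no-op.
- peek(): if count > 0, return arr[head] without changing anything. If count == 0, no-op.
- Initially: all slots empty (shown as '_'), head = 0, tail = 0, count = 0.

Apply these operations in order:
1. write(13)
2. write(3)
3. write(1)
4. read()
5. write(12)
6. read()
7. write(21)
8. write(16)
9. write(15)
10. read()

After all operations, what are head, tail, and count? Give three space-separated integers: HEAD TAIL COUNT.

After op 1 (write(13)): arr=[13 _ _ _ _] head=0 tail=1 count=1
After op 2 (write(3)): arr=[13 3 _ _ _] head=0 tail=2 count=2
After op 3 (write(1)): arr=[13 3 1 _ _] head=0 tail=3 count=3
After op 4 (read()): arr=[13 3 1 _ _] head=1 tail=3 count=2
After op 5 (write(12)): arr=[13 3 1 12 _] head=1 tail=4 count=3
After op 6 (read()): arr=[13 3 1 12 _] head=2 tail=4 count=2
After op 7 (write(21)): arr=[13 3 1 12 21] head=2 tail=0 count=3
After op 8 (write(16)): arr=[16 3 1 12 21] head=2 tail=1 count=4
After op 9 (write(15)): arr=[16 15 1 12 21] head=2 tail=2 count=5
After op 10 (read()): arr=[16 15 1 12 21] head=3 tail=2 count=4

Answer: 3 2 4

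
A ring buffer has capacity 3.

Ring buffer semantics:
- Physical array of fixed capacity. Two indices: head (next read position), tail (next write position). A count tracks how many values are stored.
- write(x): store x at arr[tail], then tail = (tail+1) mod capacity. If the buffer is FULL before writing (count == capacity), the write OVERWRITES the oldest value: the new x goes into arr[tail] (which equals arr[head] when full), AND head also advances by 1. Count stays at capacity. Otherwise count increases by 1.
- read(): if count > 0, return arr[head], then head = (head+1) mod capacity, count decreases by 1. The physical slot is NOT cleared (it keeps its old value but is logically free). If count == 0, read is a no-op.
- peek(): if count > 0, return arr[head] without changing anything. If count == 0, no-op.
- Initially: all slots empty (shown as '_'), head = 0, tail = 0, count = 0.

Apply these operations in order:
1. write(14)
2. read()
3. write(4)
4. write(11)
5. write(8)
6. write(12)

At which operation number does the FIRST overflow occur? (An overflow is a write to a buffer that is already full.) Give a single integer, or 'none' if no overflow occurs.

Answer: 6

Derivation:
After op 1 (write(14)): arr=[14 _ _] head=0 tail=1 count=1
After op 2 (read()): arr=[14 _ _] head=1 tail=1 count=0
After op 3 (write(4)): arr=[14 4 _] head=1 tail=2 count=1
After op 4 (write(11)): arr=[14 4 11] head=1 tail=0 count=2
After op 5 (write(8)): arr=[8 4 11] head=1 tail=1 count=3
After op 6 (write(12)): arr=[8 12 11] head=2 tail=2 count=3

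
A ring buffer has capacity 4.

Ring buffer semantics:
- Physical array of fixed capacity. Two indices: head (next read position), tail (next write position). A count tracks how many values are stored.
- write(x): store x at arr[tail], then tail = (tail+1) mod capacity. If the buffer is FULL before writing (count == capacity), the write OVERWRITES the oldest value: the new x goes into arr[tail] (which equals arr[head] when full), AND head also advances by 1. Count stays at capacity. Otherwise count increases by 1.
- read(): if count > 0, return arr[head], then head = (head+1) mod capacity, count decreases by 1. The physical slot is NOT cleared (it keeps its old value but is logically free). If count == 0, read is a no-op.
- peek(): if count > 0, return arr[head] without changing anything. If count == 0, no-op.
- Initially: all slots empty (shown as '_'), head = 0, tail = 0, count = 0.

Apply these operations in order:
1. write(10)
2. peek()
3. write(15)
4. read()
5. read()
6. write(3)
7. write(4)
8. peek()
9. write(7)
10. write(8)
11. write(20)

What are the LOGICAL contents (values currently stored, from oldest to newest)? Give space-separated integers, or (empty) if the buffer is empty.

Answer: 4 7 8 20

Derivation:
After op 1 (write(10)): arr=[10 _ _ _] head=0 tail=1 count=1
After op 2 (peek()): arr=[10 _ _ _] head=0 tail=1 count=1
After op 3 (write(15)): arr=[10 15 _ _] head=0 tail=2 count=2
After op 4 (read()): arr=[10 15 _ _] head=1 tail=2 count=1
After op 5 (read()): arr=[10 15 _ _] head=2 tail=2 count=0
After op 6 (write(3)): arr=[10 15 3 _] head=2 tail=3 count=1
After op 7 (write(4)): arr=[10 15 3 4] head=2 tail=0 count=2
After op 8 (peek()): arr=[10 15 3 4] head=2 tail=0 count=2
After op 9 (write(7)): arr=[7 15 3 4] head=2 tail=1 count=3
After op 10 (write(8)): arr=[7 8 3 4] head=2 tail=2 count=4
After op 11 (write(20)): arr=[7 8 20 4] head=3 tail=3 count=4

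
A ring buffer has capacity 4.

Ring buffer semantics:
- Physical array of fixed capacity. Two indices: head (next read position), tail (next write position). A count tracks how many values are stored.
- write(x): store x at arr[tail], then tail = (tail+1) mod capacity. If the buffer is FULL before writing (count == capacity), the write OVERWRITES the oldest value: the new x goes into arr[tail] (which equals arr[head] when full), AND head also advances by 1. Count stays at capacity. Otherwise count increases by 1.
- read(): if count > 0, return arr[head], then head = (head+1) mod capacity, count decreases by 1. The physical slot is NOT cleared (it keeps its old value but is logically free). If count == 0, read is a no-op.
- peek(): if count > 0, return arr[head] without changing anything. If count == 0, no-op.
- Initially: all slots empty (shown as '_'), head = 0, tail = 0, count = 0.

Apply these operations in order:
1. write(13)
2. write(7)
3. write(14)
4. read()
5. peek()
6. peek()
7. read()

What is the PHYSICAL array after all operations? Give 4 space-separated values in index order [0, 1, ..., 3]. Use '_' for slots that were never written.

Answer: 13 7 14 _

Derivation:
After op 1 (write(13)): arr=[13 _ _ _] head=0 tail=1 count=1
After op 2 (write(7)): arr=[13 7 _ _] head=0 tail=2 count=2
After op 3 (write(14)): arr=[13 7 14 _] head=0 tail=3 count=3
After op 4 (read()): arr=[13 7 14 _] head=1 tail=3 count=2
After op 5 (peek()): arr=[13 7 14 _] head=1 tail=3 count=2
After op 6 (peek()): arr=[13 7 14 _] head=1 tail=3 count=2
After op 7 (read()): arr=[13 7 14 _] head=2 tail=3 count=1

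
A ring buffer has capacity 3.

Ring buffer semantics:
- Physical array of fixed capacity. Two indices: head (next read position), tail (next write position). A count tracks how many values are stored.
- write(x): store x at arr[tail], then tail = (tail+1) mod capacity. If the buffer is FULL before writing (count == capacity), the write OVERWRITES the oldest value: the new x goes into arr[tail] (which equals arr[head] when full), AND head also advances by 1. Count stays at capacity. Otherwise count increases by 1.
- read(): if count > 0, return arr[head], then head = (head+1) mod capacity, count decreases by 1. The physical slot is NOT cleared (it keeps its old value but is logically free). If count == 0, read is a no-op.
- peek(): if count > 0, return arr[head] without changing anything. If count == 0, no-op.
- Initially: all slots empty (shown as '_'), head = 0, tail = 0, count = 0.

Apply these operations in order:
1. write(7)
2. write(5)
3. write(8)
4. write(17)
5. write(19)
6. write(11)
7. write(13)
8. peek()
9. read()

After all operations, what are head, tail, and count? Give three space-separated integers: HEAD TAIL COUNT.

After op 1 (write(7)): arr=[7 _ _] head=0 tail=1 count=1
After op 2 (write(5)): arr=[7 5 _] head=0 tail=2 count=2
After op 3 (write(8)): arr=[7 5 8] head=0 tail=0 count=3
After op 4 (write(17)): arr=[17 5 8] head=1 tail=1 count=3
After op 5 (write(19)): arr=[17 19 8] head=2 tail=2 count=3
After op 6 (write(11)): arr=[17 19 11] head=0 tail=0 count=3
After op 7 (write(13)): arr=[13 19 11] head=1 tail=1 count=3
After op 8 (peek()): arr=[13 19 11] head=1 tail=1 count=3
After op 9 (read()): arr=[13 19 11] head=2 tail=1 count=2

Answer: 2 1 2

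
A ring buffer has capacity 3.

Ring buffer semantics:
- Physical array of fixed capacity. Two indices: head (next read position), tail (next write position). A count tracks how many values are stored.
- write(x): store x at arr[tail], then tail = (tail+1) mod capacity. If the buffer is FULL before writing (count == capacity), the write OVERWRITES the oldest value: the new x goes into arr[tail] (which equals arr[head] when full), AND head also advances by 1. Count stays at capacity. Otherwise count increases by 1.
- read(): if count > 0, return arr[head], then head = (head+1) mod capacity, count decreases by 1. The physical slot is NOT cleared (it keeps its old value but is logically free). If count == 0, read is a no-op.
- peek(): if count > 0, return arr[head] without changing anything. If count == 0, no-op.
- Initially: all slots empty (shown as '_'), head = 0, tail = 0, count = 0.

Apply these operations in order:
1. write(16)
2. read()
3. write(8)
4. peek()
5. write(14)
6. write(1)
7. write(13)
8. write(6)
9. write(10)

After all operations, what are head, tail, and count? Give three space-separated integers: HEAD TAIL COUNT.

After op 1 (write(16)): arr=[16 _ _] head=0 tail=1 count=1
After op 2 (read()): arr=[16 _ _] head=1 tail=1 count=0
After op 3 (write(8)): arr=[16 8 _] head=1 tail=2 count=1
After op 4 (peek()): arr=[16 8 _] head=1 tail=2 count=1
After op 5 (write(14)): arr=[16 8 14] head=1 tail=0 count=2
After op 6 (write(1)): arr=[1 8 14] head=1 tail=1 count=3
After op 7 (write(13)): arr=[1 13 14] head=2 tail=2 count=3
After op 8 (write(6)): arr=[1 13 6] head=0 tail=0 count=3
After op 9 (write(10)): arr=[10 13 6] head=1 tail=1 count=3

Answer: 1 1 3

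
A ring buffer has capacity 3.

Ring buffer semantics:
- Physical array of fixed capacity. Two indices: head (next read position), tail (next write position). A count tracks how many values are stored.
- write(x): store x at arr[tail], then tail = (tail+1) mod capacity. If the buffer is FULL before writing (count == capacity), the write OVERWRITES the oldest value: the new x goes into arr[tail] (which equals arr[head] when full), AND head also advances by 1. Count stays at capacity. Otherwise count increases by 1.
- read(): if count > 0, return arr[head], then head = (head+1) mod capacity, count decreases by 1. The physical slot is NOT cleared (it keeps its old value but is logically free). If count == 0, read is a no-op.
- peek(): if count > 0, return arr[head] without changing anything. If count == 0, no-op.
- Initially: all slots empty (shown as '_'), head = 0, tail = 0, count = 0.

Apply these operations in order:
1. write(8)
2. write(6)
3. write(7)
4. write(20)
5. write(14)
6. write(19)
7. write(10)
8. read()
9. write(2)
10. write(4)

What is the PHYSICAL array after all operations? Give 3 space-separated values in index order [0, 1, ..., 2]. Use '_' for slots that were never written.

Answer: 10 2 4

Derivation:
After op 1 (write(8)): arr=[8 _ _] head=0 tail=1 count=1
After op 2 (write(6)): arr=[8 6 _] head=0 tail=2 count=2
After op 3 (write(7)): arr=[8 6 7] head=0 tail=0 count=3
After op 4 (write(20)): arr=[20 6 7] head=1 tail=1 count=3
After op 5 (write(14)): arr=[20 14 7] head=2 tail=2 count=3
After op 6 (write(19)): arr=[20 14 19] head=0 tail=0 count=3
After op 7 (write(10)): arr=[10 14 19] head=1 tail=1 count=3
After op 8 (read()): arr=[10 14 19] head=2 tail=1 count=2
After op 9 (write(2)): arr=[10 2 19] head=2 tail=2 count=3
After op 10 (write(4)): arr=[10 2 4] head=0 tail=0 count=3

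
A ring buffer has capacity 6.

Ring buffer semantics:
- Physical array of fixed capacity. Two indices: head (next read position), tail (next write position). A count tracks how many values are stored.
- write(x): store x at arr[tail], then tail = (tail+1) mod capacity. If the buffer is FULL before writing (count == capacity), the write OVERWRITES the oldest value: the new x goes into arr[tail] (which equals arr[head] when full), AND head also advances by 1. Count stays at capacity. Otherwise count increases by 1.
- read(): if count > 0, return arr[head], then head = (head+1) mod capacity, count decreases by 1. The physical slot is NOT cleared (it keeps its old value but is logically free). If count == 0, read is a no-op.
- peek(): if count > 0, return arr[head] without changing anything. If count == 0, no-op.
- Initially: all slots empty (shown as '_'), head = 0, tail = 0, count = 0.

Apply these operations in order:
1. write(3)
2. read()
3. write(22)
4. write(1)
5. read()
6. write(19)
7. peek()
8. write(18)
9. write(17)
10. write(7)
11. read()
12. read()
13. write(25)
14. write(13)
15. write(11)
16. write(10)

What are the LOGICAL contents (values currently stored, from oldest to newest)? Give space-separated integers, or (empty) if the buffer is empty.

After op 1 (write(3)): arr=[3 _ _ _ _ _] head=0 tail=1 count=1
After op 2 (read()): arr=[3 _ _ _ _ _] head=1 tail=1 count=0
After op 3 (write(22)): arr=[3 22 _ _ _ _] head=1 tail=2 count=1
After op 4 (write(1)): arr=[3 22 1 _ _ _] head=1 tail=3 count=2
After op 5 (read()): arr=[3 22 1 _ _ _] head=2 tail=3 count=1
After op 6 (write(19)): arr=[3 22 1 19 _ _] head=2 tail=4 count=2
After op 7 (peek()): arr=[3 22 1 19 _ _] head=2 tail=4 count=2
After op 8 (write(18)): arr=[3 22 1 19 18 _] head=2 tail=5 count=3
After op 9 (write(17)): arr=[3 22 1 19 18 17] head=2 tail=0 count=4
After op 10 (write(7)): arr=[7 22 1 19 18 17] head=2 tail=1 count=5
After op 11 (read()): arr=[7 22 1 19 18 17] head=3 tail=1 count=4
After op 12 (read()): arr=[7 22 1 19 18 17] head=4 tail=1 count=3
After op 13 (write(25)): arr=[7 25 1 19 18 17] head=4 tail=2 count=4
After op 14 (write(13)): arr=[7 25 13 19 18 17] head=4 tail=3 count=5
After op 15 (write(11)): arr=[7 25 13 11 18 17] head=4 tail=4 count=6
After op 16 (write(10)): arr=[7 25 13 11 10 17] head=5 tail=5 count=6

Answer: 17 7 25 13 11 10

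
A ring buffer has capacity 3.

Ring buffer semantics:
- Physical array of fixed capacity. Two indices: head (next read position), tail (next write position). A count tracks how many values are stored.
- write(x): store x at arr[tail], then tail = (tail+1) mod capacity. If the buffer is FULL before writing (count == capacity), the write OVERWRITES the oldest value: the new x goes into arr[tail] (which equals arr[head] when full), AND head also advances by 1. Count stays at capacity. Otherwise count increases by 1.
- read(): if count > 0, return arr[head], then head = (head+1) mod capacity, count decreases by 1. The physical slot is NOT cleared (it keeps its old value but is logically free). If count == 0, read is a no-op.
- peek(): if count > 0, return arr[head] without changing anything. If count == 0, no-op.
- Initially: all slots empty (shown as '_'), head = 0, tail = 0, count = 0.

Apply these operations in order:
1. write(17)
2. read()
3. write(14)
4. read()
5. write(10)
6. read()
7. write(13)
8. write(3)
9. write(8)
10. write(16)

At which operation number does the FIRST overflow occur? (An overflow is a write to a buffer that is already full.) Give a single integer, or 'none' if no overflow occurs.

Answer: 10

Derivation:
After op 1 (write(17)): arr=[17 _ _] head=0 tail=1 count=1
After op 2 (read()): arr=[17 _ _] head=1 tail=1 count=0
After op 3 (write(14)): arr=[17 14 _] head=1 tail=2 count=1
After op 4 (read()): arr=[17 14 _] head=2 tail=2 count=0
After op 5 (write(10)): arr=[17 14 10] head=2 tail=0 count=1
After op 6 (read()): arr=[17 14 10] head=0 tail=0 count=0
After op 7 (write(13)): arr=[13 14 10] head=0 tail=1 count=1
After op 8 (write(3)): arr=[13 3 10] head=0 tail=2 count=2
After op 9 (write(8)): arr=[13 3 8] head=0 tail=0 count=3
After op 10 (write(16)): arr=[16 3 8] head=1 tail=1 count=3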